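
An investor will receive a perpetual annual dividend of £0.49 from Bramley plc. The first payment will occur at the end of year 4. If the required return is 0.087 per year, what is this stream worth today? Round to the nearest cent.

Value at end of year 3: C / r = £0.49 / 0.087 = £5.6322
Discount to today: PV = £5.6322 / (1 + 0.087)^3 = £5.6322 / 1.284366 = £4.39

£4.39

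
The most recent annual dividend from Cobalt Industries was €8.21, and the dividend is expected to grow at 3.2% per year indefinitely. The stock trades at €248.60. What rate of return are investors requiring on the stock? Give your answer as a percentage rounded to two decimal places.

D₁ = €8.21 × 1.032 = €8.4727
P = D₁/(r − g) ⇒ r = D₁/P + g = €8.4727/€248.60 + 0.032 = 0.034082 + 0.032 = 0.066082

6.61%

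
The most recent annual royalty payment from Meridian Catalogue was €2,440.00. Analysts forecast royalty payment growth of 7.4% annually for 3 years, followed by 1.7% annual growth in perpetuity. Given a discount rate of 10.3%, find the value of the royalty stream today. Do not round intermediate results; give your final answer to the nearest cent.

€33579.61

D_1 = 2620.56000
D_2 = 2814.48144
D_3 = 3022.75307
Terminal value at year 3: TV = D_3×(1+g_2)/(r−g_2) = 3074.13987/0.086 = 35745.81243
P_0 = D_1/(1+r)^1 + D_2/(1+r)^2 + D_3/(1+r)^3 + TV/(1+r)^3
    = 2375.84769 + 2313.38206 + 2252.55878 + 26637.81723 = 33579.60577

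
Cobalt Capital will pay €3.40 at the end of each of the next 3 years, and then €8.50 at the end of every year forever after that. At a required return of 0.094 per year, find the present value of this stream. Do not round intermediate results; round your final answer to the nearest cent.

€77.61

PV of 3-year annuity: €3.40 × [1 − (1+0.094)^−3] / 0.094 = 8.54542
Perpetuity value at year 3: €8.50 / 0.094 = 90.42553
PV of perpetuity: 90.42553 / (1+0.094)^3 = 69.06199
Total PV = 8.54542 + 69.06199 = 77.60741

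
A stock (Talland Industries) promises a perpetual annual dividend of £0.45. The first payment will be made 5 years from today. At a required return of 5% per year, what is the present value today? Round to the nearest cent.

Value at end of year 4: C / r = £0.45 / 0.05 = £9.0000
Discount to today: PV = £9.0000 / (1 + 0.05)^4 = £9.0000 / 1.215506 = £7.40

£7.40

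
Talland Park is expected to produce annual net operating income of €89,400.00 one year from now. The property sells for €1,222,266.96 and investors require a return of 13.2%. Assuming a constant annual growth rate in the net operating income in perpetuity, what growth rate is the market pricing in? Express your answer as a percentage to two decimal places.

5.89%

P = D₁/(r−g) ⇒ g = r − D₁/P = 0.132 − €89,400.00/€1,222,266.96 = 0.058857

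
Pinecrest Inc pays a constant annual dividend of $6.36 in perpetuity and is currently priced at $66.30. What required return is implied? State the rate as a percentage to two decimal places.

9.59%

P = C/r ⇒ r = C/P = $6.36/$66.30 = 0.095928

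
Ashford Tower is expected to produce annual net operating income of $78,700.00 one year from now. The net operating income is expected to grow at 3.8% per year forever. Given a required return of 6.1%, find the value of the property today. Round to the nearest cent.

$3421739.13

Growing perpetuity: P = D₁ / (r − g) = $78,700.0000 / (0.061 − 0.038) = $3,421,739.13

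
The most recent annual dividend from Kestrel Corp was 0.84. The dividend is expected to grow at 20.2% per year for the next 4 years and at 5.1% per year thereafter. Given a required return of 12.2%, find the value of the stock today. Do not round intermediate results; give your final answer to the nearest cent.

D_1 = 1.00968
D_2 = 1.21364
D_3 = 1.45879
D_4 = 1.75347
Terminal value at year 4: TV = D_4×(1+g_2)/(r−g_2) = 1.84289/0.071 = 25.95622
P_0 = D_1/(1+r)^1 + D_2/(1+r)^2 + D_3/(1+r)^3 + D_4/(1+r)^4 + TV/(1+r)^4
    = 0.89989 + 0.96406 + 1.03279 + 1.10643 + 16.37835 = 20.38153

20.38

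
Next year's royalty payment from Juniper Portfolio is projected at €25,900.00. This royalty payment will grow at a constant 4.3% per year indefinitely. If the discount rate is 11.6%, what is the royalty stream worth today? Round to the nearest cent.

€354794.52

Growing perpetuity: P = D₁ / (r − g) = €25,900.0000 / (0.116 − 0.043) = €354,794.52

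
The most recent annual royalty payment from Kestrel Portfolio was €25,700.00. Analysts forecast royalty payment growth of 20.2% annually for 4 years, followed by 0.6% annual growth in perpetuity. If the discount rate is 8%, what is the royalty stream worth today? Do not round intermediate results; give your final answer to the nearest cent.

€671371.28

D_1 = 30891.40000
D_2 = 37131.46280
D_3 = 44632.01829
D_4 = 53647.68598
Terminal value at year 4: TV = D_4×(1+g_2)/(r−g_2) = 53969.57210/0.074 = 729318.54183
P_0 = D_1/(1+r)^1 + D_2/(1+r)^2 + D_3/(1+r)^3 + D_4/(1+r)^4 + TV/(1+r)^4
    = 28603.14815 + 31834.24451 + 35430.33510 + 39432.65073 + 536070.90044 = 671371.27893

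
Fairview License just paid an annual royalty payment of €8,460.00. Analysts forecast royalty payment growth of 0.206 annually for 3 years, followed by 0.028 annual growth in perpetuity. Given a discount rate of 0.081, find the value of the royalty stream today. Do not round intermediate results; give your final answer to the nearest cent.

€259566.92

D_1 = 10202.76000
D_2 = 12304.52856
D_3 = 14839.26144
Terminal value at year 3: TV = D_3×(1+g_2)/(r−g_2) = 15254.76076/0.053 = 287825.67479
P_0 = D_1/(1+r)^1 + D_2/(1+r)^2 + D_3/(1+r)^3 + TV/(1+r)^3
    = 9438.26087 + 10529.64164 + 11747.22277 + 227851.79257 = 259566.91785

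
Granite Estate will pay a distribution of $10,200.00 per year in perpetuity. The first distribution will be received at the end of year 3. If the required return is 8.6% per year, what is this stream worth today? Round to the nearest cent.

$100563.89

Value at end of year 2: C / r = $10,200.00 / 0.086 = $118,604.6512
Discount to today: PV = $118,604.6512 / (1 + 0.086)^2 = $118,604.6512 / 1.179396 = $100,563.89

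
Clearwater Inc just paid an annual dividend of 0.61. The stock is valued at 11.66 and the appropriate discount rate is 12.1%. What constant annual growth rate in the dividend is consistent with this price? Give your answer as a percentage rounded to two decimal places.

6.53%

P = D₀(1+g)/(r−g) ⇒ P(r−g) = D₀(1+g) ⇒ g(P+D₀) = P·r − D₀
g = (P·r − D₀)/(P + D₀) = (11.66×0.121 − 0.61) / (11.66 + 0.61) = 0.065270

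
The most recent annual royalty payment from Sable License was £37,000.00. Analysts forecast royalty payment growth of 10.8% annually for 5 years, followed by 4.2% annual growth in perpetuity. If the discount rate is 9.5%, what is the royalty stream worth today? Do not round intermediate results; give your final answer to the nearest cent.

D_1 = 40996.00000
D_2 = 45423.56800
D_3 = 50329.31334
D_4 = 55764.87919
D_5 = 61787.48614
Terminal value at year 5: TV = D_5×(1+g_2)/(r−g_2) = 64382.56055/0.053 = 1214765.29349
P_0 = D_1/(1+r)^1 + D_2/(1+r)^2 + D_3/(1+r)^3 + D_4/(1+r)^4 + D_5/(1+r)^5 + TV/(1+r)^5
    = 37439.26941 + 37883.75388 + 38333.51534 + 38788.61644 + 39249.12056 + 771652.52125 = 963346.79689

£963346.80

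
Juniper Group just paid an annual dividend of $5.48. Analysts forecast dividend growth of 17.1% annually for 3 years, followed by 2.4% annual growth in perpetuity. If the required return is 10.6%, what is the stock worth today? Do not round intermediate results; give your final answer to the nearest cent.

D_1 = 6.41708
D_2 = 7.51440
D_3 = 8.79936
Terminal value at year 3: TV = D_3×(1+g_2)/(r−g_2) = 9.01055/0.082 = 109.88473
P_0 = D_1/(1+r)^1 + D_2/(1+r)^2 + D_3/(1+r)^3 + TV/(1+r)^3
    = 5.80206 + 6.14305 + 6.50408 + 81.22168 = 99.67087

$99.67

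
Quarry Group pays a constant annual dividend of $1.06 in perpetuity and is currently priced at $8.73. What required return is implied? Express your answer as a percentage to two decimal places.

12.14%

P = C/r ⇒ r = C/P = $1.06/$8.73 = 0.121420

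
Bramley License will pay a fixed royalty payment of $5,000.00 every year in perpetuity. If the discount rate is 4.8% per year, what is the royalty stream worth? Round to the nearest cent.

Level perpetuity: PV = C / r = $5,000.00 / 0.048 = $104,166.67

$104166.67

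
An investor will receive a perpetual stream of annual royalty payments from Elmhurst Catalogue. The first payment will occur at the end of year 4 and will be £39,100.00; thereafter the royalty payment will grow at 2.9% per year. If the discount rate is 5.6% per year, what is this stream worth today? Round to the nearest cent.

Value at end of year 3: C₁ / (r − g) = £39,100.00 / (0.056 − 0.029) = £1,448,148.1481
Discount to today: PV = £1,448,148.1481 / (1 + 0.056)^3 = £1,448,148.1481 / 1.177584 = £1,229,762.48

£1229762.48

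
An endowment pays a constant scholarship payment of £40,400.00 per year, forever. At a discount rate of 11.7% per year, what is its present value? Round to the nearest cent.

£345299.15

Level perpetuity: PV = C / r = £40,400.00 / 0.117 = £345,299.15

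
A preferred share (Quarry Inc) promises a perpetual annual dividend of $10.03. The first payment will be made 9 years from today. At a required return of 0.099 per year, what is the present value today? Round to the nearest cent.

Value at end of year 8: C / r = $10.03 / 0.099 = $101.3131
Discount to today: PV = $101.3131 / (1 + 0.099)^8 = $101.3131 / 2.128049 = $47.61

$47.61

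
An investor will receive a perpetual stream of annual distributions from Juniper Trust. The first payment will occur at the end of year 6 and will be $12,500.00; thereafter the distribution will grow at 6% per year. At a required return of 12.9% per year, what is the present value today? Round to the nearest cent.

Value at end of year 5: C₁ / (r − g) = $12,500.00 / (0.129 − 0.06) = $181,159.4203
Discount to today: PV = $181,159.4203 / (1 + 0.129)^5 = $181,159.4203 / 1.834297 = $98,762.30

$98762.30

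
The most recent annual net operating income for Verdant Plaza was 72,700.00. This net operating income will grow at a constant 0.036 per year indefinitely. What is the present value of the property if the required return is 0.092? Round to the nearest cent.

1344950.00

D₁ = D₀ × (1 + g) = 72,700.00 × 1.036 = 75,317.2000
Growing perpetuity: P = D₁ / (r − g) = 75,317.2000 / (0.092 − 0.036) = 1,344,950.00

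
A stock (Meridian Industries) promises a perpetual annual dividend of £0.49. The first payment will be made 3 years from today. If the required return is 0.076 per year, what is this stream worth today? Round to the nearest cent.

£5.57

Value at end of year 2: C / r = £0.49 / 0.076 = £6.4474
Discount to today: PV = £6.4474 / (1 + 0.076)^2 = £6.4474 / 1.157776 = £5.57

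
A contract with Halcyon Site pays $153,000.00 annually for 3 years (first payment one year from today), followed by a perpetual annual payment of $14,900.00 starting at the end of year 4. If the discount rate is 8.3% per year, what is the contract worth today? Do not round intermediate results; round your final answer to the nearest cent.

PV of 3-year annuity: $153,000.00 × [1 − (1+0.083)^−3] / 0.083 = 392171.15876
Perpetuity value at year 3: $14,900.00 / 0.083 = 179518.07229
PV of perpetuity: 179518.07229 / (1+0.083)^3 = 141326.24049
Total PV = 392171.15876 + 141326.24049 = 533497.39925

$533497.40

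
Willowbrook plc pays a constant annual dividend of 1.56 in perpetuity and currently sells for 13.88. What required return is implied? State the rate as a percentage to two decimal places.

P = C/r ⇒ r = C/P = 1.56/13.88 = 0.112392

11.24%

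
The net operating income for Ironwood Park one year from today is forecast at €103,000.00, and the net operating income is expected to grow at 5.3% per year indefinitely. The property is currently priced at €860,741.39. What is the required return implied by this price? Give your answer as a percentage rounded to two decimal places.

P = D₁/(r − g) ⇒ r = D₁/P + g = €103,000.0000/€860,741.39 + 0.053 = 0.119664 + 0.053 = 0.172664

17.27%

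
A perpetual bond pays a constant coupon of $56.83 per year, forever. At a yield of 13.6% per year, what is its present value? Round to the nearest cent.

$417.87

Level perpetuity: PV = C / r = $56.83 / 0.136 = $417.87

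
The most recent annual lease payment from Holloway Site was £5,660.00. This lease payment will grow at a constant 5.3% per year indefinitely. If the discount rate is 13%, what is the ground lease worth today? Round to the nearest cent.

D₁ = D₀ × (1 + g) = £5,660.00 × 1.053 = £5,959.9800
Growing perpetuity: P = D₁ / (r − g) = £5,959.9800 / (0.13 − 0.053) = £77,402.34

£77402.34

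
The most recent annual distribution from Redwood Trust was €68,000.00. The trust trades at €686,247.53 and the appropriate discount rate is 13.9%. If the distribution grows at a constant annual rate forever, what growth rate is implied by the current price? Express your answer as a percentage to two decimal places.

P = D₀(1+g)/(r−g) ⇒ P(r−g) = D₀(1+g) ⇒ g(P+D₀) = P·r − D₀
g = (P·r − D₀)/(P + D₀) = (€686,247.53×0.139 − €68,000.00) / (€686,247.53 + €68,000.00) = 0.036312

3.63%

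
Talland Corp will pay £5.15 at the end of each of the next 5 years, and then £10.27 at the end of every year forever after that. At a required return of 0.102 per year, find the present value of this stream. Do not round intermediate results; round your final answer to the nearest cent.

£81.38

PV of 5-year annuity: £5.15 × [1 − (1+0.102)^−5] / 0.102 = 19.42321
Perpetuity value at year 5: £10.27 / 0.102 = 100.68627
PV of perpetuity: 100.68627 / (1+0.102)^5 = 61.95299
Total PV = 19.42321 + 61.95299 = 81.37621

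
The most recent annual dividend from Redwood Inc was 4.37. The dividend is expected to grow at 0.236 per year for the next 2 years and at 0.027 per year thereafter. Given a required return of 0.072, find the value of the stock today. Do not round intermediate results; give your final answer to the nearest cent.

143.43

D_1 = 5.40132
D_2 = 6.67603
Terminal value at year 2: TV = D_2×(1+g_2)/(r−g_2) = 6.85628/0.045 = 152.36187
P_0 = D_1/(1+r)^1 + D_2/(1+r)^2 + TV/(1+r)^2
    = 5.03854 + 5.80937 + 132.58266 = 143.43057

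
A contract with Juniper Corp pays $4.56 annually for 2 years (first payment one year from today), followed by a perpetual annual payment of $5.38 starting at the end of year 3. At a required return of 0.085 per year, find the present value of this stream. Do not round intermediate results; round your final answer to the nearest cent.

PV of 2-year annuity: $4.56 × [1 − (1+0.085)^−2] / 0.085 = 8.07628
Perpetuity value at year 2: $5.38 / 0.085 = 63.29412
PV of perpetuity: 63.29412 / (1+0.085)^2 = 53.76552
Total PV = 8.07628 + 53.76552 = 61.84180

$61.84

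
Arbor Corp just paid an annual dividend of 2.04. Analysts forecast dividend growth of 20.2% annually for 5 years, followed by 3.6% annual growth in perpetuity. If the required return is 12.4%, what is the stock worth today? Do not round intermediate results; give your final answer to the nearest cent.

46.12

D_1 = 2.45208
D_2 = 2.94740
D_3 = 3.54277
D_4 = 4.25842
D_5 = 5.11862
Terminal value at year 5: TV = D_5×(1+g_2)/(r−g_2) = 5.30289/0.088 = 60.26006
P_0 = D_1/(1+r)^1 + D_2/(1+r)^2 + D_3/(1+r)^3 + D_4/(1+r)^4 + D_5/(1+r)^5 + TV/(1+r)^5
    = 2.18157 + 2.33296 + 2.49485 + 2.66798 + 2.85313 + 33.58907 = 46.11955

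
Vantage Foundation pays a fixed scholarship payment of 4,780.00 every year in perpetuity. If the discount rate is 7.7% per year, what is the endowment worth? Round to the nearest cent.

62077.92

Level perpetuity: PV = C / r = 4,780.00 / 0.077 = 62,077.92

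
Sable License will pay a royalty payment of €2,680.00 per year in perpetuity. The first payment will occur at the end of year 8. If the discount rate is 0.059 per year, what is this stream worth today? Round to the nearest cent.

€30409.62

Value at end of year 7: C / r = €2,680.00 / 0.059 = €45,423.7288
Discount to today: PV = €45,423.7288 / (1 + 0.059)^7 = €45,423.7288 / 1.493729 = €30,409.62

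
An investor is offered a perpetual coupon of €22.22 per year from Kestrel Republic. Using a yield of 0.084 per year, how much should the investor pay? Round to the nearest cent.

€264.52

Level perpetuity: PV = C / r = €22.22 / 0.084 = €264.52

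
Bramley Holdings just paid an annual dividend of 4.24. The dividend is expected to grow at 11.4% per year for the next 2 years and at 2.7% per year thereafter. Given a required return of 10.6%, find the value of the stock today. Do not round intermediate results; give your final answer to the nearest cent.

D_1 = 4.72336
D_2 = 5.26182
Terminal value at year 2: TV = D_2×(1+g_2)/(r−g_2) = 5.40389/0.079 = 68.40370
P_0 = D_1/(1+r)^1 + D_2/(1+r)^2 + TV/(1+r)^2
    = 4.27067 + 4.30156 + 55.92028 = 64.49251

64.49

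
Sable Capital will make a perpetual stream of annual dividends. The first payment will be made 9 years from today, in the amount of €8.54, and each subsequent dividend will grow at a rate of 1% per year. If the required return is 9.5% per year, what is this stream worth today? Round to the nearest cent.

Value at end of year 8: C₁ / (r − g) = €8.54 / (0.095 − 0.01) = €100.4706
Discount to today: PV = €100.4706 / (1 + 0.095)^8 = €100.4706 / 2.066869 = €48.61

€48.61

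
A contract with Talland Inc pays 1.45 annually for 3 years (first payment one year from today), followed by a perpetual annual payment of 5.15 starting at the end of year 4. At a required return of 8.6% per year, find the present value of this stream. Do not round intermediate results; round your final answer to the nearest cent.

50.45

PV of 3-year annuity: 1.45 × [1 − (1+0.086)^−3] / 0.086 = 3.69670
Perpetuity value at year 3: 5.15 / 0.086 = 59.88372
PV of perpetuity: 59.88372 / (1+0.086)^3 = 46.75406
Total PV = 3.69670 + 46.75406 = 50.45076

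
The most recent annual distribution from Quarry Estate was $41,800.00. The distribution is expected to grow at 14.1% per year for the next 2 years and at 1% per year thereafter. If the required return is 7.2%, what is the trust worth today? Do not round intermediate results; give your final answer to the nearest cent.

D_1 = 47693.80000
D_2 = 54418.62580
Terminal value at year 2: TV = D_2×(1+g_2)/(r−g_2) = 54962.81206/0.062 = 886496.96868
P_0 = D_1/(1+r)^1 + D_2/(1+r)^2 + TV/(1+r)^2
    = 44490.48507 + 47354.14503 + 771414.29804 = 863258.92814

$863258.93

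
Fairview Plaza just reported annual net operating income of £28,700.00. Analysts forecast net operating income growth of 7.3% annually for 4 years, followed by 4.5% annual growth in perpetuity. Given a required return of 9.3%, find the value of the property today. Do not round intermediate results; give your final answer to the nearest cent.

D_1 = 30795.10000
D_2 = 33043.14230
D_3 = 35455.29169
D_4 = 38043.52798
Terminal value at year 4: TV = D_4×(1+g_2)/(r−g_2) = 39755.48674/0.048 = 828239.30709
P_0 = D_1/(1+r)^1 + D_2/(1+r)^2 + D_3/(1+r)^3 + D_4/(1+r)^4 + TV/(1+r)^4
    = 28174.83989 + 27659.28930 + 27153.17238 + 26656.31653 + 580330.22448 = 689973.84258

£689973.84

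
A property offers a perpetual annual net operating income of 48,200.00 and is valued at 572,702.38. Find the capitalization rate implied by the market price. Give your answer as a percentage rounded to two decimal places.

8.42%

P = C/r ⇒ r = C/P = 48,200.00/572,702.38 = 0.084162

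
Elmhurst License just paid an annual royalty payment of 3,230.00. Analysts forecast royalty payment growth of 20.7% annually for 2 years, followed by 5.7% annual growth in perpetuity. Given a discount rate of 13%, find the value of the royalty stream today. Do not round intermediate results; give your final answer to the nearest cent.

60494.86

D_1 = 3898.61000
D_2 = 4705.62227
Terminal value at year 2: TV = D_2×(1+g_2)/(r−g_2) = 4973.84274/0.073 = 68134.83205
P_0 = D_1/(1+r)^1 + D_2/(1+r)^2 + TV/(1+r)^2
    = 3450.09735 + 3685.19247 + 53359.56774 = 60494.85756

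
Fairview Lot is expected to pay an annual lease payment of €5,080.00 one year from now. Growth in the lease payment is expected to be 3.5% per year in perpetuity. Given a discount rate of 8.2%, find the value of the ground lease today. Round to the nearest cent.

€108085.11

Growing perpetuity: P = D₁ / (r − g) = €5,080.0000 / (0.082 − 0.035) = €108,085.11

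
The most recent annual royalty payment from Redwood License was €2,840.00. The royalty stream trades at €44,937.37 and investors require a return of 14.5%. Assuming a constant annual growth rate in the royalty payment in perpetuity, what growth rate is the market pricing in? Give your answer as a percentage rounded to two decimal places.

7.69%

P = D₀(1+g)/(r−g) ⇒ P(r−g) = D₀(1+g) ⇒ g(P+D₀) = P·r − D₀
g = (P·r − D₀)/(P + D₀) = (€44,937.37×0.145 − €2,840.00) / (€44,937.37 + €2,840.00) = 0.076938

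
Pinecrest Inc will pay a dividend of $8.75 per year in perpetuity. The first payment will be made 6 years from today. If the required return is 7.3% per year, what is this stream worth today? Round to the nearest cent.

$84.27

Value at end of year 5: C / r = $8.75 / 0.073 = $119.8630
Discount to today: PV = $119.8630 / (1 + 0.073)^5 = $119.8630 / 1.422324 = $84.27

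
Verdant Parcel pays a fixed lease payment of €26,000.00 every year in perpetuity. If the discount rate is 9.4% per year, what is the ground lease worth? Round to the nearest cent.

€276595.74

Level perpetuity: PV = C / r = €26,000.00 / 0.094 = €276,595.74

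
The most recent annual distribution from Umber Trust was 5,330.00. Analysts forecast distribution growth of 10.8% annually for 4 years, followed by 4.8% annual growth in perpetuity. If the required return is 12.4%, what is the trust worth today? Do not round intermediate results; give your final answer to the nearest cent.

D_1 = 5905.64000
D_2 = 6543.44912
D_3 = 7250.14162
D_4 = 8033.15692
Terminal value at year 4: TV = D_4×(1+g_2)/(r−g_2) = 8418.74845/0.076 = 110773.00596
P_0 = D_1/(1+r)^1 + D_2/(1+r)^2 + D_3/(1+r)^3 + D_4/(1+r)^4 + TV/(1+r)^4
    = 5254.12811 + 5179.33625 + 5105.60905 + 5032.93134 + 69401.47426 = 89973.47901

89973.48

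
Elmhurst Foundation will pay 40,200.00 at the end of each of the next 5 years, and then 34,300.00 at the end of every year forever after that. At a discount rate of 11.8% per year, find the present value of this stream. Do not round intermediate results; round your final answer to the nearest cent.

PV of 5-year annuity: 40,200.00 × [1 − (1+0.118)^−5] / 0.118 = 145632.87340
Perpetuity value at year 5: 34,300.00 / 0.118 = 290677.96610
PV of perpetuity: 290677.96610 / (1+0.118)^5 = 166419.07164
Total PV = 145632.87340 + 166419.07164 = 312051.94503

312051.95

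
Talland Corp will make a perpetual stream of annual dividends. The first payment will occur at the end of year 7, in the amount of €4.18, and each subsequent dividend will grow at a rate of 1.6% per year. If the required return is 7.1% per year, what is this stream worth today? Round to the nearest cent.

€50.36

Value at end of year 6: C₁ / (r − g) = €4.18 / (0.071 − 0.016) = €76.0000
Discount to today: PV = €76.0000 / (1 + 0.071)^6 = €76.0000 / 1.509165 = €50.36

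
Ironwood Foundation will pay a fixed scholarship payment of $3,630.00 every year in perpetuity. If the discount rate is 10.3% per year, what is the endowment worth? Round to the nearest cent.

$35242.72

Level perpetuity: PV = C / r = $3,630.00 / 0.103 = $35,242.72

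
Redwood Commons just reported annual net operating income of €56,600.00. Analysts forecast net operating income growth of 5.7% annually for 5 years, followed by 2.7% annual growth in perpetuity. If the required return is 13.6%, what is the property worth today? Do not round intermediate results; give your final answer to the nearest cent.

D_1 = 59826.20000
D_2 = 63236.29340
D_3 = 66840.76212
D_4 = 70650.68556
D_5 = 74677.77464
Terminal value at year 5: TV = D_5×(1+g_2)/(r−g_2) = 76694.07456/0.109 = 703615.36291
P_0 = D_1/(1+r)^1 + D_2/(1+r)^2 + D_3/(1+r)^3 + D_4/(1+r)^4 + D_5/(1+r)^5 + TV/(1+r)^5
    = 52663.90845 + 49001.54158 + 45593.86395 + 42423.16390 + 39472.96149 + 371914.96739 = 601070.40676

€601070.41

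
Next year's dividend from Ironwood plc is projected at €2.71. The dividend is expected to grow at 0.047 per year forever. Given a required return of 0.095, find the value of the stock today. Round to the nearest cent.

Growing perpetuity: P = D₁ / (r − g) = €2.7100 / (0.095 − 0.047) = €56.46

€56.46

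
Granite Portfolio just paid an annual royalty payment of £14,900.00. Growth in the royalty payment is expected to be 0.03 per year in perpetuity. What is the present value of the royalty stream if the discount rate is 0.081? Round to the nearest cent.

£300921.57

D₁ = D₀ × (1 + g) = £14,900.00 × 1.03 = £15,347.0000
Growing perpetuity: P = D₁ / (r − g) = £15,347.0000 / (0.081 − 0.03) = £300,921.57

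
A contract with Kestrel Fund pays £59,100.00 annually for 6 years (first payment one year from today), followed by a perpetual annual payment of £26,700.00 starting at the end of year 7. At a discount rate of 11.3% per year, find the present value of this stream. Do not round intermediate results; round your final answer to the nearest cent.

PV of 6-year annuity: £59,100.00 × [1 − (1+0.113)^−6] / 0.113 = 247878.78416
Perpetuity value at year 6: £26,700.00 / 0.113 = 236283.18584
PV of perpetuity: 236283.18584 / (1+0.113)^6 = 124297.33919
Total PV = 247878.78416 + 124297.33919 = 372176.12335

£372176.12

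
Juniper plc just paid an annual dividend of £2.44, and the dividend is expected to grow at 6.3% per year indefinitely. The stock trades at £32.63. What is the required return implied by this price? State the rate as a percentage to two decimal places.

14.25%

D₁ = £2.44 × 1.063 = £2.5937
P = D₁/(r − g) ⇒ r = D₁/P + g = £2.5937/£32.63 + 0.063 = 0.079489 + 0.063 = 0.142489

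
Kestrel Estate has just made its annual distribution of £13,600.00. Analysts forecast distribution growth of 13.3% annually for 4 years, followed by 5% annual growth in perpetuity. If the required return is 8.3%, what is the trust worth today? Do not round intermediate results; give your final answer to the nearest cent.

D_1 = 15408.80000
D_2 = 17458.17040
D_3 = 19780.10706
D_4 = 22410.86130
Terminal value at year 4: TV = D_4×(1+g_2)/(r−g_2) = 23531.40437/0.033 = 713072.85963
P_0 = D_1/(1+r)^1 + D_2/(1+r)^2 + D_3/(1+r)^3 + D_4/(1+r)^4 + TV/(1+r)^4
    = 14227.88550 + 14884.75926 + 15571.95959 + 16290.88663 + 518346.39269 = 579321.88367

£579321.88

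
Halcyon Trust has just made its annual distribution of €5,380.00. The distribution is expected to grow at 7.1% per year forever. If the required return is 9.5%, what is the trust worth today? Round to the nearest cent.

€240082.50

D₁ = D₀ × (1 + g) = €5,380.00 × 1.071 = €5,761.9800
Growing perpetuity: P = D₁ / (r − g) = €5,761.9800 / (0.095 − 0.071) = €240,082.50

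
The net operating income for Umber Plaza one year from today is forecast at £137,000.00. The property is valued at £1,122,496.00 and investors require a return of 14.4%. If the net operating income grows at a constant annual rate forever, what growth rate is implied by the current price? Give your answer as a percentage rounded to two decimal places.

2.20%

P = D₁/(r−g) ⇒ g = r − D₁/P = 0.144 − £137,000.00/£1,122,496.00 = 0.021951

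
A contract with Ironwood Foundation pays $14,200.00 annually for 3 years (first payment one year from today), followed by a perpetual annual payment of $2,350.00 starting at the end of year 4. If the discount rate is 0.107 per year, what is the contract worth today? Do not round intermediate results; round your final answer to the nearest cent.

$51072.40

PV of 3-year annuity: $14,200.00 × [1 − (1+0.107)^−3] / 0.107 = 34882.61169
Perpetuity value at year 3: $2,350.00 / 0.107 = 21962.61682
PV of perpetuity: 21962.61682 / (1+0.107)^3 = 16189.79024
Total PV = 34882.61169 + 16189.79024 = 51072.40193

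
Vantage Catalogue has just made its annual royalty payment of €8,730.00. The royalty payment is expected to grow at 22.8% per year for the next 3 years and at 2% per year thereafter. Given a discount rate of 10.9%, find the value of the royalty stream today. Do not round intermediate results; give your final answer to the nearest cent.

D_1 = 10720.44000
D_2 = 13164.70032
D_3 = 16166.25199
Terminal value at year 3: TV = D_3×(1+g_2)/(r−g_2) = 16489.57703/0.089 = 185276.14644
P_0 = D_1/(1+r)^1 + D_2/(1+r)^2 + D_3/(1+r)^3 + TV/(1+r)^3
    = 9666.76285 + 10704.04398 + 11852.62941 + 135839.12355 = 168062.55979

€168062.56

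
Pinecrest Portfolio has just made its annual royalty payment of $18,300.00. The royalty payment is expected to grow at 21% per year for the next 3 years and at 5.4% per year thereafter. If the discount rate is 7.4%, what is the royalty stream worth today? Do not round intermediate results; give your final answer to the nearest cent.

D_1 = 22143.00000
D_2 = 26793.03000
D_3 = 32419.56630
Terminal value at year 3: TV = D_3×(1+g_2)/(r−g_2) = 34170.22288/0.02 = 1708511.14401
P_0 = D_1/(1+r)^1 + D_2/(1+r)^2 + D_3/(1+r)^3 + TV/(1+r)^3
    = 20617.31844 + 23228.07757 + 26169.43562 + 1379129.25720 = 1449144.08882

$1449144.09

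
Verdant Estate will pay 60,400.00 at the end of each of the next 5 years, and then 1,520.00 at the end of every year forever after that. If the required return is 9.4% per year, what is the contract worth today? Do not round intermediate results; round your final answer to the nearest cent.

PV of 5-year annuity: 60,400.00 × [1 − (1+0.094)^−5] / 0.094 = 232516.73187
Perpetuity value at year 5: 1,520.00 / 0.094 = 16170.21277
PV of perpetuity: 16170.21277 / (1+0.094)^5 = 10318.79832
Total PV = 232516.73187 + 10318.79832 = 242835.53019

242835.53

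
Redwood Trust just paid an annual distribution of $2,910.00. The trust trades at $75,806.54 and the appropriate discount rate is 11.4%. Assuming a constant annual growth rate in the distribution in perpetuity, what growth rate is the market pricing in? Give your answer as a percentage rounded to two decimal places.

P = D₀(1+g)/(r−g) ⇒ P(r−g) = D₀(1+g) ⇒ g(P+D₀) = P·r − D₀
g = (P·r − D₀)/(P + D₀) = ($75,806.54×0.114 − $2,910.00) / ($75,806.54 + $2,910.00) = 0.072818

7.28%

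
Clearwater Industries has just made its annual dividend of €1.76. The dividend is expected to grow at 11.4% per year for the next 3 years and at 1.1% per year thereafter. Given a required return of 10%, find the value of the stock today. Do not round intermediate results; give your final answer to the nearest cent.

D_1 = 1.96064
D_2 = 2.18415
D_3 = 2.43315
Terminal value at year 3: TV = D_3×(1+g_2)/(r−g_2) = 2.45991/0.089 = 27.63945
P_0 = D_1/(1+r)^1 + D_2/(1+r)^2 + D_3/(1+r)^3 + TV/(1+r)^3
    = 1.78240 + 1.80509 + 1.82806 + 20.76593 = 26.18147

€26.18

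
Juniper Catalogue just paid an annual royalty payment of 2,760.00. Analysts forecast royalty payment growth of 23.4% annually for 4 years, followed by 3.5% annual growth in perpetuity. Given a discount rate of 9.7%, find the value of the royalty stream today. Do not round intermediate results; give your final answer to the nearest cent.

88716.92

D_1 = 3405.84000
D_2 = 4202.80656
D_3 = 5186.26330
D_4 = 6399.84891
Terminal value at year 4: TV = D_4×(1+g_2)/(r−g_2) = 6623.84362/0.062 = 106836.18738
P_0 = D_1/(1+r)^1 + D_2/(1+r)^2 + D_3/(1+r)^3 + D_4/(1+r)^4 + TV/(1+r)^4
    = 3104.68551 + 3492.41742 + 3928.57165 + 4419.19546 + 73772.05321 = 88716.92325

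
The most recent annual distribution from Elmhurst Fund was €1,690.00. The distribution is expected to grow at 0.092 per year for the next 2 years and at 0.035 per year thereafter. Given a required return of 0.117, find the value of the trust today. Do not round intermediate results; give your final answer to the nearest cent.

D_1 = 1845.48000
D_2 = 2015.26416
Terminal value at year 2: TV = D_2×(1+g_2)/(r−g_2) = 2085.79841/0.082 = 25436.56592
P_0 = D_1/(1+r)^1 + D_2/(1+r)^2 + TV/(1+r)^2
    = 1652.17547 + 1615.19751 + 20386.94412 = 23654.31710

€23654.32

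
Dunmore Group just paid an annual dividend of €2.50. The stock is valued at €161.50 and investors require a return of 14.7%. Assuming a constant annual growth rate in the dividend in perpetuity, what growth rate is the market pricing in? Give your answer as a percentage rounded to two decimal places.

12.95%

P = D₀(1+g)/(r−g) ⇒ P(r−g) = D₀(1+g) ⇒ g(P+D₀) = P·r − D₀
g = (P·r − D₀)/(P + D₀) = (€161.50×0.147 − €2.50) / (€161.50 + €2.50) = 0.129515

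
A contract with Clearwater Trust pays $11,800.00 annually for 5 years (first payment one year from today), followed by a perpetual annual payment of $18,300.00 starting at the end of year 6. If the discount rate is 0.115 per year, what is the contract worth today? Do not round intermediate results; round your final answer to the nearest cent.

$135406.23

PV of 5-year annuity: $11,800.00 × [1 − (1+0.115)^−5] / 0.115 = 43068.55859
Perpetuity value at year 5: $18,300.00 / 0.115 = 159130.43478
PV of perpetuity: 159130.43478 / (1+0.115)^5 = 92337.67018
Total PV = 43068.55859 + 92337.67018 = 135406.22878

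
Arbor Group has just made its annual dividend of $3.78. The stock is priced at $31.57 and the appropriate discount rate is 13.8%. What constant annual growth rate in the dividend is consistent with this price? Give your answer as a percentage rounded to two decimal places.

P = D₀(1+g)/(r−g) ⇒ P(r−g) = D₀(1+g) ⇒ g(P+D₀) = P·r − D₀
g = (P·r − D₀)/(P + D₀) = ($31.57×0.138 − $3.78) / ($31.57 + $3.78) = 0.016313

1.63%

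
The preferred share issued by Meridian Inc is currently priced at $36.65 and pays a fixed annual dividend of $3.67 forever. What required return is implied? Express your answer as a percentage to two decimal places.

P = C/r ⇒ r = C/P = $3.67/$36.65 = 0.100136

10.01%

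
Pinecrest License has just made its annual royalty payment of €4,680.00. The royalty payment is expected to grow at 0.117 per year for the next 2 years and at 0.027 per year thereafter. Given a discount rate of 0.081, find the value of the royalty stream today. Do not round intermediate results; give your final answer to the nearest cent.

€104866.43

D_1 = 5227.56000
D_2 = 5839.18452
Terminal value at year 2: TV = D_2×(1+g_2)/(r−g_2) = 5996.84250/0.054 = 111052.63893
P_0 = D_1/(1+r)^1 + D_2/(1+r)^2 + TV/(1+r)^2
    = 4835.85569 + 4996.90176 + 95033.66870 = 104866.42615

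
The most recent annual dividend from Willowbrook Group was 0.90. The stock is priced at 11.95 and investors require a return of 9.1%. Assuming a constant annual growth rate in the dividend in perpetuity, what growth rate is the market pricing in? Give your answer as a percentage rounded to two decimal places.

1.46%

P = D₀(1+g)/(r−g) ⇒ P(r−g) = D₀(1+g) ⇒ g(P+D₀) = P·r − D₀
g = (P·r − D₀)/(P + D₀) = (11.95×0.091 − 0.90) / (11.95 + 0.90) = 0.014588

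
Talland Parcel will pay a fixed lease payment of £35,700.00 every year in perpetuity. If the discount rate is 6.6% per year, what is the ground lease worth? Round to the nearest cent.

Level perpetuity: PV = C / r = £35,700.00 / 0.066 = £540,909.09

£540909.09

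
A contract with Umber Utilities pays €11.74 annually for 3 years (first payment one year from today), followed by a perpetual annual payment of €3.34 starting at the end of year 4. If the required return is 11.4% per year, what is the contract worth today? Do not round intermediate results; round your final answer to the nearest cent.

PV of 3-year annuity: €11.74 × [1 − (1+0.114)^−3] / 0.114 = 28.49079
Perpetuity value at year 3: €3.34 / 0.114 = 29.29825
PV of perpetuity: 29.29825 / (1+0.114)^3 = 21.19269
Total PV = 28.49079 + 21.19269 = 49.68348

€49.68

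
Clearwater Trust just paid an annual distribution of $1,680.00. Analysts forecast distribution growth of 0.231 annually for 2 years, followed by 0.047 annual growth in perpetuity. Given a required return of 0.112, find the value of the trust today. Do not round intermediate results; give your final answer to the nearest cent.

$37081.24

D_1 = 2068.08000
D_2 = 2545.80648
Terminal value at year 2: TV = D_2×(1+g_2)/(r−g_2) = 2665.45938/0.065 = 41007.06745
P_0 = D_1/(1+r)^1 + D_2/(1+r)^2 + TV/(1+r)^2
    = 1859.78417 + 2058.80784 + 33162.64319 = 37081.23520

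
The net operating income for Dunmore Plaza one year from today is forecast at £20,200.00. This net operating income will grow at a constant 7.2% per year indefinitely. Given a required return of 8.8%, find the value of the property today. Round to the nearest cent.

Growing perpetuity: P = D₁ / (r − g) = £20,200.0000 / (0.088 − 0.072) = £1,262,500.00

£1262500.00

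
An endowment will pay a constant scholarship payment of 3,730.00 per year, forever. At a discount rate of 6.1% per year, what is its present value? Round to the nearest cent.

61147.54

Level perpetuity: PV = C / r = 3,730.00 / 0.061 = 61,147.54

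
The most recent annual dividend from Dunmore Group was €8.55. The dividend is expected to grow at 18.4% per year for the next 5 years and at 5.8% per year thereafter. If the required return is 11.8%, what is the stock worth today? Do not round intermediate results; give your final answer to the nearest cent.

€251.78

D_1 = 10.12320
D_2 = 11.98587
D_3 = 14.19127
D_4 = 16.80246
D_5 = 19.89412
Terminal value at year 5: TV = D_5×(1+g_2)/(r−g_2) = 21.04797/0.06 = 350.79956
P_0 = D_1/(1+r)^1 + D_2/(1+r)^2 + D_3/(1+r)^3 + D_4/(1+r)^4 + D_5/(1+r)^5 + TV/(1+r)^5
    = 9.05474 + 9.58928 + 10.15537 + 10.75488 + 11.38979 + 200.83991 = 251.78397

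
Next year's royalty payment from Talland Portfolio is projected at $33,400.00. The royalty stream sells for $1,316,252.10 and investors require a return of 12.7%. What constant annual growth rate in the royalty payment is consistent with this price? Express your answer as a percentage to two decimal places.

10.16%

P = D₁/(r−g) ⇒ g = r − D₁/P = 0.127 − $33,400.00/$1,316,252.10 = 0.101625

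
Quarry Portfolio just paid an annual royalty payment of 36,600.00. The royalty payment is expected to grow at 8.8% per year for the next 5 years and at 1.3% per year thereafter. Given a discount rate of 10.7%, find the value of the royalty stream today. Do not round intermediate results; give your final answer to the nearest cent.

535507.22

D_1 = 39820.80000
D_2 = 43325.03040
D_3 = 47137.63308
D_4 = 51285.74479
D_5 = 55798.89033
Terminal value at year 5: TV = D_5×(1+g_2)/(r−g_2) = 56524.27590/0.094 = 601322.08406
P_0 = D_1/(1+r)^1 + D_2/(1+r)^2 + D_3/(1+r)^3 + D_4/(1+r)^4 + D_5/(1+r)^5 + TV/(1+r)^5
    = 35971.81572 + 35354.41328 + 34747.60763 + 34151.21690 + 33565.06232 + 361717.10772 = 535507.22356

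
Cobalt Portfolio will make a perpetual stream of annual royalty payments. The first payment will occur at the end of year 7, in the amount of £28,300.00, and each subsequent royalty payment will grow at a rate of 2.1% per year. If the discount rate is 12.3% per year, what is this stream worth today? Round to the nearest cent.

£138327.24

Value at end of year 6: C₁ / (r − g) = £28,300.00 / (0.123 − 0.021) = £277,450.9804
Discount to today: PV = £277,450.9804 / (1 + 0.123)^6 = £277,450.9804 / 2.005758 = £138,327.24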